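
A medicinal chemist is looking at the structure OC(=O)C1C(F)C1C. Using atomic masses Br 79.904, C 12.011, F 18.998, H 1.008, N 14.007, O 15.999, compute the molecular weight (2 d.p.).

First, the molecular formula is C5H7FO2 (counting implicit H from valence).
  C: 5 × 12.011 = 60.055
  F: 1 × 18.998 = 18.998
  H: 7 × 1.008 = 7.056
  O: 2 × 15.999 = 31.998
Sum: 5×12.011 + 1×18.998 + 7×1.008 + 2×15.999 = 118.107 → 118.11 g/mol.

118.11 g/mol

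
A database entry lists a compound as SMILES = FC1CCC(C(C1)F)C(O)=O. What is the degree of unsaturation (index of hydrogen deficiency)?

Degree of unsaturation = (number of rings) + (number of π bonds).
Ring closures in the SMILES: 1.
π bonds: 1 double bond (each 1 DoU) → 1 DoU from unsaturation.
Total DoU = 1 + 1 = 2.

2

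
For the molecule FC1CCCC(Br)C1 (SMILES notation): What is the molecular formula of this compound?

Walk through each heavy atom and fill implicit hydrogens from standard valence (C 4, N 3, O 2, S 2, halogen 1):
  atom 1: F (halogen, monovalent) → 0 H
  atom 2: C, bond orders sum to 3 (valence 4) → 1 H
  atom 3: C, bond orders sum to 2 (valence 4) → 2 H
  atom 4: C, bond orders sum to 2 (valence 4) → 2 H
  atom 5: C, bond orders sum to 2 (valence 4) → 2 H
  atom 6: C, bond orders sum to 3 (valence 4) → 1 H
  atom 7: Br (halogen, monovalent) → 0 H
  atom 8: C, bond orders sum to 2 (valence 4) → 2 H
Totals → C:6, H:10, Br:1, F:1.
In Hill order: C6H10BrF.

C6H10BrF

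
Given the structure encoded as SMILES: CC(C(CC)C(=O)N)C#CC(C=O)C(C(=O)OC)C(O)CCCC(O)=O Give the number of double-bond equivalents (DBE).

Molecular formula: C18H27NO7.
DoU = (2C + 2 + N − H − X) / 2, where X is the halogen count and O/S are ignored.
    = (2·18 + 2 + 1 − 27 − 0) / 2 = 12 / 2 = 6.

6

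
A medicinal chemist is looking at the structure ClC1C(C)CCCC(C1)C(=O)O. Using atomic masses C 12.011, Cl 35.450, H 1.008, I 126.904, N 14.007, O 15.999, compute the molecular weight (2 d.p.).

190.67 g/mol

First, the molecular formula is C9H15ClO2 (counting implicit H from valence).
  C: 9 × 12.011 = 108.099
  Cl: 1 × 35.450 = 35.450
  H: 15 × 1.008 = 15.120
  O: 2 × 15.999 = 31.998
Sum: 9×12.011 + 1×35.450 + 15×1.008 + 2×15.999 = 190.667 → 190.67 g/mol.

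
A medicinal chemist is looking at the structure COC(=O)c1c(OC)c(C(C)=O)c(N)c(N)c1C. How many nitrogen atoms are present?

2

Scan the SMILES for N atoms (remember two-letter symbols like Cl and Br are single atoms).
Nitrogen count: 2.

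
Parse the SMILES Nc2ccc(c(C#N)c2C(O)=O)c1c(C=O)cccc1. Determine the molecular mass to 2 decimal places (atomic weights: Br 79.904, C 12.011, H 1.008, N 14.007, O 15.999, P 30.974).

First, the molecular formula is C15H10N2O3 (counting implicit H from valence).
  C: 15 × 12.011 = 180.165
  H: 10 × 1.008 = 10.080
  N: 2 × 14.007 = 28.014
  O: 3 × 15.999 = 47.997
Sum: 15×12.011 + 10×1.008 + 2×14.007 + 3×15.999 = 266.256 → 266.26 g/mol.

266.26 g/mol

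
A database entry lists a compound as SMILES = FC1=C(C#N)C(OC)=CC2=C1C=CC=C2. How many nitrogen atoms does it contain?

Scan the SMILES for N atoms (remember two-letter symbols like Cl and Br are single atoms).
Nitrogen count: 1.

1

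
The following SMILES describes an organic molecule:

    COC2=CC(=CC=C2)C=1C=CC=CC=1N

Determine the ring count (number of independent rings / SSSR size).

In SMILES, each pair of matching ring-closure digits denotes one ring-closing bond; the number of such bonds equals the number of independent rings.
Ring-closure bonds here: 2.

2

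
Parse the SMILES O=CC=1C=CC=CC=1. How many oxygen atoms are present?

1

Scan the SMILES for O atoms (remember two-letter symbols like Cl and Br are single atoms).
Oxygen count: 1.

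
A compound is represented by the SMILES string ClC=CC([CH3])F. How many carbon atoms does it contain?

4

Count every carbon token in the SMILES (each C, including those in ring-closure positions and inside branches).
Carbon count: 4.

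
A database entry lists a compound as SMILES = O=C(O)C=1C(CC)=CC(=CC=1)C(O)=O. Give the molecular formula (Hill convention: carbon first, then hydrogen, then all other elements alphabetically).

C10H10O4

Walk through each heavy atom and fill implicit hydrogens from standard valence (C 4, N 3, O 2, S 2, halogen 1):
  atom 1: O, bond orders sum to 2 (valence 2) → 0 H
  atom 2: C, bond orders sum to 4 (valence 4) → 0 H
  atom 3: O, bond orders sum to 1 (valence 2) → 1 H
  atom 4: C, bond orders sum to 4 (valence 4) → 0 H
  atom 5: C, bond orders sum to 4 (valence 4) → 0 H
  atom 6: C, bond orders sum to 2 (valence 4) → 2 H
  atom 7: C, bond orders sum to 1 (valence 4) → 3 H
  atom 8: C, bond orders sum to 3 (valence 4) → 1 H
  atom 9: C, bond orders sum to 4 (valence 4) → 0 H
  atom 10: C, bond orders sum to 3 (valence 4) → 1 H
  atom 11: C, bond orders sum to 3 (valence 4) → 1 H
  atom 12: C, bond orders sum to 4 (valence 4) → 0 H
  atom 13: O, bond orders sum to 1 (valence 2) → 1 H
  atom 14: O, bond orders sum to 2 (valence 2) → 0 H
Totals → C:10, H:10, O:4.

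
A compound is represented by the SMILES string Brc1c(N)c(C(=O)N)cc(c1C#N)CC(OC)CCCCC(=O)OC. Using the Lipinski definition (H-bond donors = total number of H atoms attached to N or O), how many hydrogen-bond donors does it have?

Donors: find every N or O and count the H atoms it carries.
  atom 4 (N): bond orders sum to 1 → 2 H
  atom 7 (O): bond orders sum to 2 → 0 H
  atom 8 (N): bond orders sum to 1 → 2 H
  atom 13 (N): bond orders sum to 3 → 0 H
  atom 16 (O): bond orders sum to 2 → 0 H
  atom 23 (O): bond orders sum to 2 → 0 H
  atom 24 (O): bond orders sum to 2 → 0 H
Lipinski HBD = 4.

4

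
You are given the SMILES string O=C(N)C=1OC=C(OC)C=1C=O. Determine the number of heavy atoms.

Every atom symbol written in the SMILES (organic subset) is one heavy atom; implicit H are not written.
Heavy atoms by element → C:7, N:1, O:4.
Total: 12.

12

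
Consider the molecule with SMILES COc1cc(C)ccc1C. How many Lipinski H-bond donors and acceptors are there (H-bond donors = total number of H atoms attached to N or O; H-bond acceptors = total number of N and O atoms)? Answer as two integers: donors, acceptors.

0, 1

Donors: find every N or O and count the H atoms it carries.
  atom 2 (O): bond orders sum to 2 → 0 H
Lipinski HBD = 0.
Acceptors: N atoms = 0, O atoms = 1 → HBA = 1.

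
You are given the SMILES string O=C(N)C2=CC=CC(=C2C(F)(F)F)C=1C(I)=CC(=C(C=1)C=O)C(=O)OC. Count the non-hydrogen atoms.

Every atom symbol written in the SMILES (organic subset) is one heavy atom; implicit H are not written.
Heavy atoms by element → C:17, F:3, I:1, N:1, O:4.
Total: 26.

26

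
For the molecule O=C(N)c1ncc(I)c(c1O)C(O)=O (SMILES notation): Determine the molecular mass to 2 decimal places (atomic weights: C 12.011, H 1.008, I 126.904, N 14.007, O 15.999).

First, the molecular formula is C7H5IN2O4 (counting implicit H from valence).
  C: 7 × 12.011 = 84.077
  H: 5 × 1.008 = 5.040
  I: 1 × 126.904 = 126.904
  N: 2 × 14.007 = 28.014
  O: 4 × 15.999 = 63.996
Sum: 7×12.011 + 5×1.008 + 1×126.904 + 2×14.007 + 4×15.999 = 308.031 → 308.03 g/mol.

308.03 g/mol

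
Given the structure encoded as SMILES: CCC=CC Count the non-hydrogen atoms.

Every atom symbol written in the SMILES (organic subset) is one heavy atom; implicit H are not written.
Heavy atoms by element → C:5.
Total: 5.

5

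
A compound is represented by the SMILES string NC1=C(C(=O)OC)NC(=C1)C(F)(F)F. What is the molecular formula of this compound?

Walk through each heavy atom and fill implicit hydrogens from standard valence (C 4, N 3, O 2, S 2, halogen 1):
  atom 1: N, bond orders sum to 1 (valence 3) → 2 H
  atom 2: C, bond orders sum to 4 (valence 4) → 0 H
  atom 3: C, bond orders sum to 4 (valence 4) → 0 H
  atom 4: C, bond orders sum to 4 (valence 4) → 0 H
  atom 5: O, bond orders sum to 2 (valence 2) → 0 H
  atom 6: O, bond orders sum to 2 (valence 2) → 0 H
  atom 7: C, bond orders sum to 1 (valence 4) → 3 H
  atom 8: N, bond orders sum to 2 (valence 3) → 1 H
  atom 9: C, bond orders sum to 4 (valence 4) → 0 H
  atom 10: C, bond orders sum to 3 (valence 4) → 1 H
  atom 11: C, bond orders sum to 4 (valence 4) → 0 H
  atom 12: F (halogen, monovalent) → 0 H
  atom 13: F (halogen, monovalent) → 0 H
  atom 14: F (halogen, monovalent) → 0 H
Totals → C:7, H:7, F:3, N:2, O:2.

C7H7F3N2O2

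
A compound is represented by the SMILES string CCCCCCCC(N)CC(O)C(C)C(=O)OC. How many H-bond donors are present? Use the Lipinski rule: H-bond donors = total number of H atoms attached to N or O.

Donors: find every N or O and count the H atoms it carries.
  atom 9 (N): bond orders sum to 1 → 2 H
  atom 12 (O): bond orders sum to 1 → 1 H
  atom 16 (O): bond orders sum to 2 → 0 H
  atom 17 (O): bond orders sum to 2 → 0 H
Lipinski HBD = 3.

3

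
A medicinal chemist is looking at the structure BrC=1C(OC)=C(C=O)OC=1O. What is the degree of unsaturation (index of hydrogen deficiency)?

4

Degree of unsaturation = (number of rings) + (number of π bonds).
Ring closures in the SMILES: 1.
π bonds: 3 double bonds (each 1 DoU) → 3 DoU from unsaturation.
Total DoU = 1 + 3 = 4.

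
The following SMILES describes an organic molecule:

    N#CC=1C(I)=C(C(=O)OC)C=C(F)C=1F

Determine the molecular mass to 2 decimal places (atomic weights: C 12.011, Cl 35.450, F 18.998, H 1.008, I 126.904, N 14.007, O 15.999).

First, the molecular formula is C9H4F2INO2 (counting implicit H from valence).
  C: 9 × 12.011 = 108.099
  F: 2 × 18.998 = 37.996
  H: 4 × 1.008 = 4.032
  I: 1 × 126.904 = 126.904
  N: 1 × 14.007 = 14.007
  O: 2 × 15.999 = 31.998
Sum: 9×12.011 + 2×18.998 + 4×1.008 + 1×126.904 + 1×14.007 + 2×15.999 = 323.036 → 323.04 g/mol.

323.04 g/mol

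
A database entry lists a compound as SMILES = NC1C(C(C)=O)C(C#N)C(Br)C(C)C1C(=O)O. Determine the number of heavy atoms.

Every atom symbol written in the SMILES (organic subset) is one heavy atom; implicit H are not written.
Heavy atoms by element → Br:1, C:11, N:2, O:3.
Total: 17.

17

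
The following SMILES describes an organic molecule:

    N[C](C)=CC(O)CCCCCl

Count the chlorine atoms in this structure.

1

Scan the SMILES for Cl atoms (remember two-letter symbols like Cl and Br are single atoms).
Chlorine count: 1.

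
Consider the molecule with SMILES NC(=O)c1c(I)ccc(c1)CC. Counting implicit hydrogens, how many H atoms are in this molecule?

10

Walk through each heavy atom and fill implicit hydrogens from standard valence (C 4, N 3, O 2, S 2, halogen 1); for lowercase aromatic atoms, an aromatic c carries 1 H when it has two neighbours and 0 H with three, and aromatic n carries 0 H:
  atom 1: N, bond orders sum to 1 (valence 3) → 2 H
  atom 2: C, bond orders sum to 4 (valence 4) → 0 H
  atom 3: O, bond orders sum to 2 (valence 2) → 0 H
  atom 4: aromatic c, 3 neighbours → 0 H
  atom 5: aromatic c, 3 neighbours → 0 H
  atom 6: I (halogen, monovalent) → 0 H
  atom 7: aromatic c, 2 neighbours → 1 H
  atom 8: aromatic c, 2 neighbours → 1 H
  atom 9: aromatic c, 3 neighbours → 0 H
  atom 10: aromatic c, 2 neighbours → 1 H
  atom 11: C, bond orders sum to 2 (valence 4) → 2 H
  atom 12: C, bond orders sum to 1 (valence 4) → 3 H
Total hydrogens: 10.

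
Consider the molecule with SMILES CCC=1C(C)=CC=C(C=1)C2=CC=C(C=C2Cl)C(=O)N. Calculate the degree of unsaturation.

9

Degree of unsaturation = (number of rings) + (number of π bonds).
Ring closures in the SMILES: 2.
π bonds: 7 double bonds (each 1 DoU) → 7 DoU from unsaturation.
Total DoU = 2 + 7 = 9.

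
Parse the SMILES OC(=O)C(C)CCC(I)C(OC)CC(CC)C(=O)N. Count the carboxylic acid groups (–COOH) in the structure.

1

The carboxylic acid motif appears at heavy-atom position 2 in the SMILES.
Other groups present: 1 amide, 1 ether.
Carboxylic acid count: 1.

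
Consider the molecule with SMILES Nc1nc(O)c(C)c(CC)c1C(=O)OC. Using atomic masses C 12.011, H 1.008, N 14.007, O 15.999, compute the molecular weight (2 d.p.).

210.23 g/mol

First, the molecular formula is C10H14N2O3 (counting implicit H from valence).
  C: 10 × 12.011 = 120.110
  H: 14 × 1.008 = 14.112
  N: 2 × 14.007 = 28.014
  O: 3 × 15.999 = 47.997
Sum: 10×12.011 + 14×1.008 + 2×14.007 + 3×15.999 = 210.233 → 210.23 g/mol.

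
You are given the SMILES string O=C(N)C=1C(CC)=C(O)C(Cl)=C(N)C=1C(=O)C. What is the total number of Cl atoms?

Scan the SMILES for Cl atoms (remember two-letter symbols like Cl and Br are single atoms).
Chlorine count: 1.

1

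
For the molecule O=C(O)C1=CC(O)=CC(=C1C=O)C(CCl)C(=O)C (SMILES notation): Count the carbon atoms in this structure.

12

Count every carbon token in the SMILES (each C, including those in ring-closure positions and inside branches).
Carbon count: 12.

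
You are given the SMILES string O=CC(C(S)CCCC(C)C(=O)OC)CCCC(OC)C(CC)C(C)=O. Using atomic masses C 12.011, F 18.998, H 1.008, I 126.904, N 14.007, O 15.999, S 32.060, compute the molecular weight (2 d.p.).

388.56 g/mol

First, the molecular formula is C20H36O5S (counting implicit H from valence).
  C: 20 × 12.011 = 240.220
  H: 36 × 1.008 = 36.288
  O: 5 × 15.999 = 79.995
  S: 1 × 32.060 = 32.060
Sum: 20×12.011 + 36×1.008 + 5×15.999 + 1×32.060 = 388.563 → 388.56 g/mol.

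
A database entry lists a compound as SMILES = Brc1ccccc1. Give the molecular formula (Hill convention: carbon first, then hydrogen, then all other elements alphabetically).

C6H5Br

Walk through each heavy atom and fill implicit hydrogens from standard valence (C 4, N 3, O 2, S 2, halogen 1); for lowercase aromatic atoms, an aromatic c carries 1 H when it has two neighbours and 0 H with three, and aromatic n carries 0 H:
  atom 1: Br (halogen, monovalent) → 0 H
  atom 2: aromatic c, 3 neighbours → 0 H
  atom 3: aromatic c, 2 neighbours → 1 H
  atom 4: aromatic c, 2 neighbours → 1 H
  atom 5: aromatic c, 2 neighbours → 1 H
  atom 6: aromatic c, 2 neighbours → 1 H
  atom 7: aromatic c, 2 neighbours → 1 H
Totals → C:6, H:5, Br:1.
In Hill order: C6H5Br.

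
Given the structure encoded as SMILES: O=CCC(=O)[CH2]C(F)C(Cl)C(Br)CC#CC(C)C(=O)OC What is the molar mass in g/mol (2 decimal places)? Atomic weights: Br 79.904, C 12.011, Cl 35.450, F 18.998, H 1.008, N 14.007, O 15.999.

383.64 g/mol

First, the molecular formula is C14H17BrClFO4 (counting implicit H from valence).
  Br: 1 × 79.904 = 79.904
  C: 14 × 12.011 = 168.154
  Cl: 1 × 35.450 = 35.450
  F: 1 × 18.998 = 18.998
  H: 17 × 1.008 = 17.136
  O: 4 × 15.999 = 63.996
Sum: 1×79.904 + 14×12.011 + 1×35.450 + 1×18.998 + 17×1.008 + 4×15.999 = 383.638 → 383.64 g/mol.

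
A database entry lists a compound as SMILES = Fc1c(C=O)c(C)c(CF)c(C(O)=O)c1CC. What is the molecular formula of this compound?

Walk through each heavy atom and fill implicit hydrogens from standard valence (C 4, N 3, O 2, S 2, halogen 1); for lowercase aromatic atoms, an aromatic c carries 1 H when it has two neighbours and 0 H with three, and aromatic n carries 0 H:
  atom 1: F (halogen, monovalent) → 0 H
  atom 2: aromatic c, 3 neighbours → 0 H
  atom 3: aromatic c, 3 neighbours → 0 H
  atom 4: C, bond orders sum to 3 (valence 4) → 1 H
  atom 5: O, bond orders sum to 2 (valence 2) → 0 H
  atom 6: aromatic c, 3 neighbours → 0 H
  atom 7: C, bond orders sum to 1 (valence 4) → 3 H
  atom 8: aromatic c, 3 neighbours → 0 H
  atom 9: C, bond orders sum to 2 (valence 4) → 2 H
  atom 10: F (halogen, monovalent) → 0 H
  atom 11: aromatic c, 3 neighbours → 0 H
  atom 12: C, bond orders sum to 4 (valence 4) → 0 H
  atom 13: O, bond orders sum to 1 (valence 2) → 1 H
  atom 14: O, bond orders sum to 2 (valence 2) → 0 H
  atom 15: aromatic c, 3 neighbours → 0 H
  atom 16: C, bond orders sum to 2 (valence 4) → 2 H
  atom 17: C, bond orders sum to 1 (valence 4) → 3 H
Totals → C:12, H:12, F:2, O:3.
In Hill order: C12H12F2O3.

C12H12F2O3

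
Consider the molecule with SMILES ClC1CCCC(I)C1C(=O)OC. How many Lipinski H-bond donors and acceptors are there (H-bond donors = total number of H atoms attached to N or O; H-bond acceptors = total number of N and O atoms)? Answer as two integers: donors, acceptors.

Donors: find every N or O and count the H atoms it carries.
  atom 10 (O): bond orders sum to 2 → 0 H
  atom 11 (O): bond orders sum to 2 → 0 H
Lipinski HBD = 0.
Acceptors: N atoms = 0, O atoms = 2 → HBA = 2.

0, 2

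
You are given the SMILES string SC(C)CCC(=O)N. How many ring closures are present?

0

In SMILES, each pair of matching ring-closure digits denotes one ring-closing bond; the number of such bonds equals the number of independent rings.
Ring-closure bonds here: 0.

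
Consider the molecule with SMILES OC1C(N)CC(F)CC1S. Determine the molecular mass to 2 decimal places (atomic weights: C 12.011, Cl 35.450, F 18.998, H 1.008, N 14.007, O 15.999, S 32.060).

165.23 g/mol

First, the molecular formula is C6H12FNOS (counting implicit H from valence).
  C: 6 × 12.011 = 72.066
  F: 1 × 18.998 = 18.998
  H: 12 × 1.008 = 12.096
  N: 1 × 14.007 = 14.007
  O: 1 × 15.999 = 15.999
  S: 1 × 32.060 = 32.060
Sum: 6×12.011 + 1×18.998 + 12×1.008 + 1×14.007 + 1×15.999 + 1×32.060 = 165.226 → 165.23 g/mol.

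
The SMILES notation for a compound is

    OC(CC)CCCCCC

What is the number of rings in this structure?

0

In SMILES, each pair of matching ring-closure digits denotes one ring-closing bond; the number of such bonds equals the number of independent rings.
Ring-closure bonds here: 0.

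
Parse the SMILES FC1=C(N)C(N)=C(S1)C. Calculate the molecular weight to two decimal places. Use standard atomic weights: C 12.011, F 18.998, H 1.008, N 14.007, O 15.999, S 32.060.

First, the molecular formula is C5H7FN2S (counting implicit H from valence).
  C: 5 × 12.011 = 60.055
  F: 1 × 18.998 = 18.998
  H: 7 × 1.008 = 7.056
  N: 2 × 14.007 = 28.014
  S: 1 × 32.060 = 32.060
Sum: 5×12.011 + 1×18.998 + 7×1.008 + 2×14.007 + 1×32.060 = 146.183 → 146.18 g/mol.

146.18 g/mol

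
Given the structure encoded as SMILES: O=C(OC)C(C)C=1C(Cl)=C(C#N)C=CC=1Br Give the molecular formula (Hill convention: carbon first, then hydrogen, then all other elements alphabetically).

C11H9BrClNO2

Walk through each heavy atom and fill implicit hydrogens from standard valence (C 4, N 3, O 2, S 2, halogen 1):
  atom 1: O, bond orders sum to 2 (valence 2) → 0 H
  atom 2: C, bond orders sum to 4 (valence 4) → 0 H
  atom 3: O, bond orders sum to 2 (valence 2) → 0 H
  atom 4: C, bond orders sum to 1 (valence 4) → 3 H
  atom 5: C, bond orders sum to 3 (valence 4) → 1 H
  atom 6: C, bond orders sum to 1 (valence 4) → 3 H
  atom 7: C, bond orders sum to 4 (valence 4) → 0 H
  atom 8: C, bond orders sum to 4 (valence 4) → 0 H
  atom 9: Cl (halogen, monovalent) → 0 H
  atom 10: C, bond orders sum to 4 (valence 4) → 0 H
  atom 11: C, bond orders sum to 4 (valence 4) → 0 H
  atom 12: N, bond orders sum to 3 (valence 3) → 0 H
  atom 13: C, bond orders sum to 3 (valence 4) → 1 H
  atom 14: C, bond orders sum to 3 (valence 4) → 1 H
  atom 15: C, bond orders sum to 4 (valence 4) → 0 H
  atom 16: Br (halogen, monovalent) → 0 H
Totals → C:11, H:9, Br:1, Cl:1, N:1, O:2.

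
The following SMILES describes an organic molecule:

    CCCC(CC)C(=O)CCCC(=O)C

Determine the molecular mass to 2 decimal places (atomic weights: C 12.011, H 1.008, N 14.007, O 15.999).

198.31 g/mol

First, the molecular formula is C12H22O2 (counting implicit H from valence).
  C: 12 × 12.011 = 144.132
  H: 22 × 1.008 = 22.176
  O: 2 × 15.999 = 31.998
Sum: 12×12.011 + 22×1.008 + 2×15.999 = 198.306 → 198.31 g/mol.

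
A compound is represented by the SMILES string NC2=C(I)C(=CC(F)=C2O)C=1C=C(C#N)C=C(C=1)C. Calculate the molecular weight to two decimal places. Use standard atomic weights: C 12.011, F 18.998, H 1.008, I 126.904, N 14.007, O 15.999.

First, the molecular formula is C14H10FIN2O (counting implicit H from valence).
  C: 14 × 12.011 = 168.154
  F: 1 × 18.998 = 18.998
  H: 10 × 1.008 = 10.080
  I: 1 × 126.904 = 126.904
  N: 2 × 14.007 = 28.014
  O: 1 × 15.999 = 15.999
Sum: 14×12.011 + 1×18.998 + 10×1.008 + 1×126.904 + 2×14.007 + 1×15.999 = 368.149 → 368.15 g/mol.

368.15 g/mol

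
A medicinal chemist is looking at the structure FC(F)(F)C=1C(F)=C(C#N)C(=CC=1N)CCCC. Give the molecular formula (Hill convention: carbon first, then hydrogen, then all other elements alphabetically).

C12H12F4N2

Walk through each heavy atom and fill implicit hydrogens from standard valence (C 4, N 3, O 2, S 2, halogen 1):
  atom 1: F (halogen, monovalent) → 0 H
  atom 2: C, bond orders sum to 4 (valence 4) → 0 H
  atom 3: F (halogen, monovalent) → 0 H
  atom 4: F (halogen, monovalent) → 0 H
  atom 5: C, bond orders sum to 4 (valence 4) → 0 H
  atom 6: C, bond orders sum to 4 (valence 4) → 0 H
  atom 7: F (halogen, monovalent) → 0 H
  atom 8: C, bond orders sum to 4 (valence 4) → 0 H
  atom 9: C, bond orders sum to 4 (valence 4) → 0 H
  atom 10: N, bond orders sum to 3 (valence 3) → 0 H
  atom 11: C, bond orders sum to 4 (valence 4) → 0 H
  atom 12: C, bond orders sum to 3 (valence 4) → 1 H
  atom 13: C, bond orders sum to 4 (valence 4) → 0 H
  atom 14: N, bond orders sum to 1 (valence 3) → 2 H
  atom 15: C, bond orders sum to 2 (valence 4) → 2 H
  atom 16: C, bond orders sum to 2 (valence 4) → 2 H
  atom 17: C, bond orders sum to 2 (valence 4) → 2 H
  atom 18: C, bond orders sum to 1 (valence 4) → 3 H
Totals → C:12, H:12, F:4, N:2.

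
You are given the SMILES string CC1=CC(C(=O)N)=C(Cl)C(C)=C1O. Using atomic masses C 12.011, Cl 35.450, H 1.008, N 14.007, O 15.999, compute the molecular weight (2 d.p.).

199.63 g/mol

First, the molecular formula is C9H10ClNO2 (counting implicit H from valence).
  C: 9 × 12.011 = 108.099
  Cl: 1 × 35.450 = 35.450
  H: 10 × 1.008 = 10.080
  N: 1 × 14.007 = 14.007
  O: 2 × 15.999 = 31.998
Sum: 9×12.011 + 1×35.450 + 10×1.008 + 1×14.007 + 2×15.999 = 199.634 → 199.63 g/mol.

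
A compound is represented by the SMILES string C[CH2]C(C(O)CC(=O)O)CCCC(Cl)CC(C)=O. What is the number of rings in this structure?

In SMILES, each pair of matching ring-closure digits denotes one ring-closing bond; the number of such bonds equals the number of independent rings.
Ring-closure bonds here: 0.

0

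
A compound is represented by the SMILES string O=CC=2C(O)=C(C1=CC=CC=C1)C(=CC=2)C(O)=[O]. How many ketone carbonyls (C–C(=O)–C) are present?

Scan the SMILES for the ketone motif — none present.
Groups that are present: 1 aldehyde, 1 carboxylic acid, 1 hydroxyl.

0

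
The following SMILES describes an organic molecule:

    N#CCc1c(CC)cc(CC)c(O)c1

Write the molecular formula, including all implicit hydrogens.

C12H15NO

Walk through each heavy atom and fill implicit hydrogens from standard valence (C 4, N 3, O 2, S 2, halogen 1); for lowercase aromatic atoms, an aromatic c carries 1 H when it has two neighbours and 0 H with three, and aromatic n carries 0 H:
  atom 1: N, bond orders sum to 3 (valence 3) → 0 H
  atom 2: C, bond orders sum to 4 (valence 4) → 0 H
  atom 3: C, bond orders sum to 2 (valence 4) → 2 H
  atom 4: aromatic c, 3 neighbours → 0 H
  atom 5: aromatic c, 3 neighbours → 0 H
  atom 6: C, bond orders sum to 2 (valence 4) → 2 H
  atom 7: C, bond orders sum to 1 (valence 4) → 3 H
  atom 8: aromatic c, 2 neighbours → 1 H
  atom 9: aromatic c, 3 neighbours → 0 H
  atom 10: C, bond orders sum to 2 (valence 4) → 2 H
  atom 11: C, bond orders sum to 1 (valence 4) → 3 H
  atom 12: aromatic c, 3 neighbours → 0 H
  atom 13: O, bond orders sum to 1 (valence 2) → 1 H
  atom 14: aromatic c, 2 neighbours → 1 H
Totals → C:12, H:15, N:1, O:1.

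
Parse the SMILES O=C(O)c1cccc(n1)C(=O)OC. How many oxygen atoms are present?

Scan the SMILES for O atoms (remember two-letter symbols like Cl and Br are single atoms).
Oxygen count: 4.

4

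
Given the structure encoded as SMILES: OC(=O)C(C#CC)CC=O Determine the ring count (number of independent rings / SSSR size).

In SMILES, each pair of matching ring-closure digits denotes one ring-closing bond; the number of such bonds equals the number of independent rings.
Ring-closure bonds here: 0.

0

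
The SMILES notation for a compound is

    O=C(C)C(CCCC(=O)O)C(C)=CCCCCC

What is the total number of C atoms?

15

Count every carbon token in the SMILES (each C, including those in ring-closure positions and inside branches).
Carbon count: 15.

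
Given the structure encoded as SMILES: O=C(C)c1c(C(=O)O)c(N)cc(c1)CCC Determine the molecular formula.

C12H15NO3

Walk through each heavy atom and fill implicit hydrogens from standard valence (C 4, N 3, O 2, S 2, halogen 1); for lowercase aromatic atoms, an aromatic c carries 1 H when it has two neighbours and 0 H with three, and aromatic n carries 0 H:
  atom 1: O, bond orders sum to 2 (valence 2) → 0 H
  atom 2: C, bond orders sum to 4 (valence 4) → 0 H
  atom 3: C, bond orders sum to 1 (valence 4) → 3 H
  atom 4: aromatic c, 3 neighbours → 0 H
  atom 5: aromatic c, 3 neighbours → 0 H
  atom 6: C, bond orders sum to 4 (valence 4) → 0 H
  atom 7: O, bond orders sum to 2 (valence 2) → 0 H
  atom 8: O, bond orders sum to 1 (valence 2) → 1 H
  atom 9: aromatic c, 3 neighbours → 0 H
  atom 10: N, bond orders sum to 1 (valence 3) → 2 H
  atom 11: aromatic c, 2 neighbours → 1 H
  atom 12: aromatic c, 3 neighbours → 0 H
  atom 13: aromatic c, 2 neighbours → 1 H
  atom 14: C, bond orders sum to 2 (valence 4) → 2 H
  atom 15: C, bond orders sum to 2 (valence 4) → 2 H
  atom 16: C, bond orders sum to 1 (valence 4) → 3 H
Totals → C:12, H:15, N:1, O:3.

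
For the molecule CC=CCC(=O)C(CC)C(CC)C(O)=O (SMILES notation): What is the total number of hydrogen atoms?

Walk through each heavy atom and fill implicit hydrogens from standard valence (C 4, N 3, O 2, S 2, halogen 1):
  atom 1: C, bond orders sum to 1 (valence 4) → 3 H
  atom 2: C, bond orders sum to 3 (valence 4) → 1 H
  atom 3: C, bond orders sum to 3 (valence 4) → 1 H
  atom 4: C, bond orders sum to 2 (valence 4) → 2 H
  atom 5: C, bond orders sum to 4 (valence 4) → 0 H
  atom 6: O, bond orders sum to 2 (valence 2) → 0 H
  atom 7: C, bond orders sum to 3 (valence 4) → 1 H
  atom 8: C, bond orders sum to 2 (valence 4) → 2 H
  atom 9: C, bond orders sum to 1 (valence 4) → 3 H
  atom 10: C, bond orders sum to 3 (valence 4) → 1 H
  atom 11: C, bond orders sum to 2 (valence 4) → 2 H
  atom 12: C, bond orders sum to 1 (valence 4) → 3 H
  atom 13: C, bond orders sum to 4 (valence 4) → 0 H
  atom 14: O, bond orders sum to 1 (valence 2) → 1 H
  atom 15: O, bond orders sum to 2 (valence 2) → 0 H
Total hydrogens: 20.

20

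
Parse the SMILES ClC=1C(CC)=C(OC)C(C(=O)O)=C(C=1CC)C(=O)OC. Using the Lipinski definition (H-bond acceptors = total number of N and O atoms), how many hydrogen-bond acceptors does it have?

N atoms: 0; O atoms: 5.
Lipinski HBA = 0 + 5 = 5.

5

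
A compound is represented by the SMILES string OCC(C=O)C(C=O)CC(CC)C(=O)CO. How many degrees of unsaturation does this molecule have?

Molecular formula: C11H18O5.
DoU = (2C + 2 + N − H − X) / 2, where X is the halogen count and O/S are ignored.
    = (2·11 + 2 + 0 − 18 − 0) / 2 = 6 / 2 = 3.

3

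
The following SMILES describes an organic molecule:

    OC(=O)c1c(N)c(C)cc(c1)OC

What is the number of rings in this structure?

1

In SMILES, each pair of matching ring-closure digits denotes one ring-closing bond; the number of such bonds equals the number of independent rings.
Ring-closure bonds here: 1.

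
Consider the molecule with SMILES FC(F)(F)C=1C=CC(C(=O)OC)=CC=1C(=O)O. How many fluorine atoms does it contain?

3

Scan the SMILES for F atoms (remember two-letter symbols like Cl and Br are single atoms).
Fluorine count: 3.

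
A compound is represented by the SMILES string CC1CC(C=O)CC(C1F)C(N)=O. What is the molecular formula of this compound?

Walk through each heavy atom and fill implicit hydrogens from standard valence (C 4, N 3, O 2, S 2, halogen 1):
  atom 1: C, bond orders sum to 1 (valence 4) → 3 H
  atom 2: C, bond orders sum to 3 (valence 4) → 1 H
  atom 3: C, bond orders sum to 2 (valence 4) → 2 H
  atom 4: C, bond orders sum to 3 (valence 4) → 1 H
  atom 5: C, bond orders sum to 3 (valence 4) → 1 H
  atom 6: O, bond orders sum to 2 (valence 2) → 0 H
  atom 7: C, bond orders sum to 2 (valence 4) → 2 H
  atom 8: C, bond orders sum to 3 (valence 4) → 1 H
  atom 9: C, bond orders sum to 3 (valence 4) → 1 H
  atom 10: F (halogen, monovalent) → 0 H
  atom 11: C, bond orders sum to 4 (valence 4) → 0 H
  atom 12: N, bond orders sum to 1 (valence 3) → 2 H
  atom 13: O, bond orders sum to 2 (valence 2) → 0 H
Totals → C:9, H:14, F:1, N:1, O:2.

C9H14FNO2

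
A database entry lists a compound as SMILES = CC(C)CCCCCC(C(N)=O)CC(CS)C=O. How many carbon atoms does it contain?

Count every carbon token in the SMILES (each C, including those in ring-closure positions and inside branches).
Carbon count: 14.

14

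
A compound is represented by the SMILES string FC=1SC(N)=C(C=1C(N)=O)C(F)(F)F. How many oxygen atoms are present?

Scan the SMILES for O atoms (remember two-letter symbols like Cl and Br are single atoms).
Oxygen count: 1.

1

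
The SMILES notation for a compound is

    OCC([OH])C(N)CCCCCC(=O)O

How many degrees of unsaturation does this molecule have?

1

Degree of unsaturation = (number of rings) + (number of π bonds).
Ring closures in the SMILES: 0.
π bonds: 1 double bond (each 1 DoU) → 1 DoU from unsaturation.
Total DoU = 0 + 1 = 1.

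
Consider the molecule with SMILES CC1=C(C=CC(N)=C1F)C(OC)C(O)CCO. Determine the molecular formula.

Walk through each heavy atom and fill implicit hydrogens from standard valence (C 4, N 3, O 2, S 2, halogen 1):
  atom 1: C, bond orders sum to 1 (valence 4) → 3 H
  atom 2: C, bond orders sum to 4 (valence 4) → 0 H
  atom 3: C, bond orders sum to 4 (valence 4) → 0 H
  atom 4: C, bond orders sum to 3 (valence 4) → 1 H
  atom 5: C, bond orders sum to 3 (valence 4) → 1 H
  atom 6: C, bond orders sum to 4 (valence 4) → 0 H
  atom 7: N, bond orders sum to 1 (valence 3) → 2 H
  atom 8: C, bond orders sum to 4 (valence 4) → 0 H
  atom 9: F (halogen, monovalent) → 0 H
  atom 10: C, bond orders sum to 3 (valence 4) → 1 H
  atom 11: O, bond orders sum to 2 (valence 2) → 0 H
  atom 12: C, bond orders sum to 1 (valence 4) → 3 H
  atom 13: C, bond orders sum to 3 (valence 4) → 1 H
  atom 14: O, bond orders sum to 1 (valence 2) → 1 H
  atom 15: C, bond orders sum to 2 (valence 4) → 2 H
  atom 16: C, bond orders sum to 2 (valence 4) → 2 H
  atom 17: O, bond orders sum to 1 (valence 2) → 1 H
Totals → C:12, H:18, F:1, N:1, O:3.
In Hill order: C12H18FNO3.

C12H18FNO3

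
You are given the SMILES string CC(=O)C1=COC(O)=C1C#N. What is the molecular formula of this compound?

C7H5NO3

Walk through each heavy atom and fill implicit hydrogens from standard valence (C 4, N 3, O 2, S 2, halogen 1):
  atom 1: C, bond orders sum to 1 (valence 4) → 3 H
  atom 2: C, bond orders sum to 4 (valence 4) → 0 H
  atom 3: O, bond orders sum to 2 (valence 2) → 0 H
  atom 4: C, bond orders sum to 4 (valence 4) → 0 H
  atom 5: C, bond orders sum to 3 (valence 4) → 1 H
  atom 6: O, bond orders sum to 2 (valence 2) → 0 H
  atom 7: C, bond orders sum to 4 (valence 4) → 0 H
  atom 8: O, bond orders sum to 1 (valence 2) → 1 H
  atom 9: C, bond orders sum to 4 (valence 4) → 0 H
  atom 10: C, bond orders sum to 4 (valence 4) → 0 H
  atom 11: N, bond orders sum to 3 (valence 3) → 0 H
Totals → C:7, H:5, N:1, O:3.
In Hill order: C7H5NO3.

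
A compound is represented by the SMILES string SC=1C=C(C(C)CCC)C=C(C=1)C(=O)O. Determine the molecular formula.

C12H16O2S

Walk through each heavy atom and fill implicit hydrogens from standard valence (C 4, N 3, O 2, S 2, halogen 1):
  atom 1: S, bond orders sum to 1 (valence 2) → 1 H
  atom 2: C, bond orders sum to 4 (valence 4) → 0 H
  atom 3: C, bond orders sum to 3 (valence 4) → 1 H
  atom 4: C, bond orders sum to 4 (valence 4) → 0 H
  atom 5: C, bond orders sum to 3 (valence 4) → 1 H
  atom 6: C, bond orders sum to 1 (valence 4) → 3 H
  atom 7: C, bond orders sum to 2 (valence 4) → 2 H
  atom 8: C, bond orders sum to 2 (valence 4) → 2 H
  atom 9: C, bond orders sum to 1 (valence 4) → 3 H
  atom 10: C, bond orders sum to 3 (valence 4) → 1 H
  atom 11: C, bond orders sum to 4 (valence 4) → 0 H
  atom 12: C, bond orders sum to 3 (valence 4) → 1 H
  atom 13: C, bond orders sum to 4 (valence 4) → 0 H
  atom 14: O, bond orders sum to 2 (valence 2) → 0 H
  atom 15: O, bond orders sum to 1 (valence 2) → 1 H
Totals → C:12, H:16, O:2, S:1.
In Hill order: C12H16O2S.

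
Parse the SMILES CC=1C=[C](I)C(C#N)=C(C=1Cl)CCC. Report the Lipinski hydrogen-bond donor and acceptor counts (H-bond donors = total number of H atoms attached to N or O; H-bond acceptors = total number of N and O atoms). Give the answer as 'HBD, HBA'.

Donors: find every N or O and count the H atoms it carries.
  atom 8 (N): bond orders sum to 3 → 0 H
Lipinski HBD = 0.
Acceptors: N atoms = 1, O atoms = 0 → HBA = 1.

0, 1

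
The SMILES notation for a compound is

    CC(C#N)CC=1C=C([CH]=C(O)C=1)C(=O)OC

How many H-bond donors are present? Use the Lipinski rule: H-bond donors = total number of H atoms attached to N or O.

Donors: find every N or O and count the H atoms it carries.
  atom 4 (N): bond orders sum to 3 → 0 H
  atom 11 (O): bond orders sum to 1 → 1 H
  atom 14 (O): bond orders sum to 2 → 0 H
  atom 15 (O): bond orders sum to 2 → 0 H
Lipinski HBD = 1.

1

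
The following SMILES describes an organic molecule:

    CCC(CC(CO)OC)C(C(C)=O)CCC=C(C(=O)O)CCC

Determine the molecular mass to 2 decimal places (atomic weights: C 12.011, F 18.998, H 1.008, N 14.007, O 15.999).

First, the molecular formula is C18H32O5 (counting implicit H from valence).
  C: 18 × 12.011 = 216.198
  H: 32 × 1.008 = 32.256
  O: 5 × 15.999 = 79.995
Sum: 18×12.011 + 32×1.008 + 5×15.999 = 328.449 → 328.45 g/mol.

328.45 g/mol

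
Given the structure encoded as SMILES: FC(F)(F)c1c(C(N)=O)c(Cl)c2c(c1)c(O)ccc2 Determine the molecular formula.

Walk through each heavy atom and fill implicit hydrogens from standard valence (C 4, N 3, O 2, S 2, halogen 1); for lowercase aromatic atoms, an aromatic c carries 1 H when it has two neighbours and 0 H with three, and aromatic n carries 0 H:
  atom 1: F (halogen, monovalent) → 0 H
  atom 2: C, bond orders sum to 4 (valence 4) → 0 H
  atom 3: F (halogen, monovalent) → 0 H
  atom 4: F (halogen, monovalent) → 0 H
  atom 5: aromatic c, 3 neighbours → 0 H
  atom 6: aromatic c, 3 neighbours → 0 H
  atom 7: C, bond orders sum to 4 (valence 4) → 0 H
  atom 8: N, bond orders sum to 1 (valence 3) → 2 H
  atom 9: O, bond orders sum to 2 (valence 2) → 0 H
  atom 10: aromatic c, 3 neighbours → 0 H
  atom 11: Cl (halogen, monovalent) → 0 H
  atom 12: aromatic c, 3 neighbours → 0 H
  atom 13: aromatic c, 3 neighbours → 0 H
  atom 14: aromatic c, 2 neighbours → 1 H
  atom 15: aromatic c, 3 neighbours → 0 H
  atom 16: O, bond orders sum to 1 (valence 2) → 1 H
  atom 17: aromatic c, 2 neighbours → 1 H
  atom 18: aromatic c, 2 neighbours → 1 H
  atom 19: aromatic c, 2 neighbours → 1 H
Totals → C:12, H:7, Cl:1, F:3, N:1, O:2.
In Hill order: C12H7ClF3NO2.

C12H7ClF3NO2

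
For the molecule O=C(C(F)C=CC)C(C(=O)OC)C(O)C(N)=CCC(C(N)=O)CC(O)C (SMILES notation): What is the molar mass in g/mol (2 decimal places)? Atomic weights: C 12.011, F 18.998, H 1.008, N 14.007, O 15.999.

374.41 g/mol

First, the molecular formula is C17H27FN2O6 (counting implicit H from valence).
  C: 17 × 12.011 = 204.187
  F: 1 × 18.998 = 18.998
  H: 27 × 1.008 = 27.216
  N: 2 × 14.007 = 28.014
  O: 6 × 15.999 = 95.994
Sum: 17×12.011 + 1×18.998 + 27×1.008 + 2×14.007 + 6×15.999 = 374.409 → 374.41 g/mol.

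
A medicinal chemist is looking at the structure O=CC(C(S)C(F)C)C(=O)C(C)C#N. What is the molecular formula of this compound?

Walk through each heavy atom and fill implicit hydrogens from standard valence (C 4, N 3, O 2, S 2, halogen 1):
  atom 1: O, bond orders sum to 2 (valence 2) → 0 H
  atom 2: C, bond orders sum to 3 (valence 4) → 1 H
  atom 3: C, bond orders sum to 3 (valence 4) → 1 H
  atom 4: C, bond orders sum to 3 (valence 4) → 1 H
  atom 5: S, bond orders sum to 1 (valence 2) → 1 H
  atom 6: C, bond orders sum to 3 (valence 4) → 1 H
  atom 7: F (halogen, monovalent) → 0 H
  atom 8: C, bond orders sum to 1 (valence 4) → 3 H
  atom 9: C, bond orders sum to 4 (valence 4) → 0 H
  atom 10: O, bond orders sum to 2 (valence 2) → 0 H
  atom 11: C, bond orders sum to 3 (valence 4) → 1 H
  atom 12: C, bond orders sum to 1 (valence 4) → 3 H
  atom 13: C, bond orders sum to 4 (valence 4) → 0 H
  atom 14: N, bond orders sum to 3 (valence 3) → 0 H
Totals → C:9, H:12, F:1, N:1, O:2, S:1.

C9H12FNO2S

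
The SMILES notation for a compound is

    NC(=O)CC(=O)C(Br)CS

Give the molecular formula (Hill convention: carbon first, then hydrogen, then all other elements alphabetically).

C5H8BrNO2S

Walk through each heavy atom and fill implicit hydrogens from standard valence (C 4, N 3, O 2, S 2, halogen 1):
  atom 1: N, bond orders sum to 1 (valence 3) → 2 H
  atom 2: C, bond orders sum to 4 (valence 4) → 0 H
  atom 3: O, bond orders sum to 2 (valence 2) → 0 H
  atom 4: C, bond orders sum to 2 (valence 4) → 2 H
  atom 5: C, bond orders sum to 4 (valence 4) → 0 H
  atom 6: O, bond orders sum to 2 (valence 2) → 0 H
  atom 7: C, bond orders sum to 3 (valence 4) → 1 H
  atom 8: Br (halogen, monovalent) → 0 H
  atom 9: C, bond orders sum to 2 (valence 4) → 2 H
  atom 10: S, bond orders sum to 1 (valence 2) → 1 H
Totals → C:5, H:8, Br:1, N:1, O:2, S:1.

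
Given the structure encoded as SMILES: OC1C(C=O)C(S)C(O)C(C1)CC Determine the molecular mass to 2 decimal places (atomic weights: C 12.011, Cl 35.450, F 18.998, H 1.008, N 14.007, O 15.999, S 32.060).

204.28 g/mol

First, the molecular formula is C9H16O3S (counting implicit H from valence).
  C: 9 × 12.011 = 108.099
  H: 16 × 1.008 = 16.128
  O: 3 × 15.999 = 47.997
  S: 1 × 32.060 = 32.060
Sum: 9×12.011 + 16×1.008 + 3×15.999 + 1×32.060 = 204.284 → 204.28 g/mol.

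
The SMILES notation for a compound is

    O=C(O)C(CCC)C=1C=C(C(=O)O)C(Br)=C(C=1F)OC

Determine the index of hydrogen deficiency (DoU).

6

Degree of unsaturation = (number of rings) + (number of π bonds).
Ring closures in the SMILES: 1.
π bonds: 5 double bonds (each 1 DoU) → 5 DoU from unsaturation.
Total DoU = 1 + 5 = 6.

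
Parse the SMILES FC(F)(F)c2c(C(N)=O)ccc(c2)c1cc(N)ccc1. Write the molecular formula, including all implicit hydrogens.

C14H11F3N2O

Walk through each heavy atom and fill implicit hydrogens from standard valence (C 4, N 3, O 2, S 2, halogen 1); for lowercase aromatic atoms, an aromatic c carries 1 H when it has two neighbours and 0 H with three, and aromatic n carries 0 H:
  atom 1: F (halogen, monovalent) → 0 H
  atom 2: C, bond orders sum to 4 (valence 4) → 0 H
  atom 3: F (halogen, monovalent) → 0 H
  atom 4: F (halogen, monovalent) → 0 H
  atom 5: aromatic c, 3 neighbours → 0 H
  atom 6: aromatic c, 3 neighbours → 0 H
  atom 7: C, bond orders sum to 4 (valence 4) → 0 H
  atom 8: N, bond orders sum to 1 (valence 3) → 2 H
  atom 9: O, bond orders sum to 2 (valence 2) → 0 H
  atom 10: aromatic c, 2 neighbours → 1 H
  atom 11: aromatic c, 2 neighbours → 1 H
  atom 12: aromatic c, 3 neighbours → 0 H
  atom 13: aromatic c, 2 neighbours → 1 H
  atom 14: aromatic c, 3 neighbours → 0 H
  atom 15: aromatic c, 2 neighbours → 1 H
  atom 16: aromatic c, 3 neighbours → 0 H
  atom 17: N, bond orders sum to 1 (valence 3) → 2 H
  atom 18: aromatic c, 2 neighbours → 1 H
  atom 19: aromatic c, 2 neighbours → 1 H
  atom 20: aromatic c, 2 neighbours → 1 H
Totals → C:14, H:11, F:3, N:2, O:1.
In Hill order: C14H11F3N2O.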